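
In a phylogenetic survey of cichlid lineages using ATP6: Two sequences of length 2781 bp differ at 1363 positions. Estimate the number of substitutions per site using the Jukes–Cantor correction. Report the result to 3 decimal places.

0.795

p = 1363/2781 ≈ 0.490111.
d = −(3/4) ln(1 − 4p/3) = −0.75 ln(1 − 0.653481) = −0.75 ln(0.346519)
  = −0.75 × (-1.059818) = 0.794864 substitutions/site.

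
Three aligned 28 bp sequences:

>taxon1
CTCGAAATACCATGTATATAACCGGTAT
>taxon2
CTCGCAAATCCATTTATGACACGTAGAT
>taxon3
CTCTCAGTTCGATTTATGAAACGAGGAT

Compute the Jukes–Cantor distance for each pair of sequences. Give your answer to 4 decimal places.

taxon1–taxon2: 11/28 sites differ → p ≈ 0.392857, d = −0.75 ln(1 − 0.523809) = 0.556452 ≈ 0.5565.
taxon1–taxon3: 11/28 sites differ → p ≈ 0.392857, d = −0.75 ln(1 − 0.523809) = 0.556452 ≈ 0.5565.
taxon2–taxon3: 7/28 sites differ → p = 0.25, d = −0.75 ln(1 − 0.333333) = 0.304098 ≈ 0.3041.

d(taxon1,taxon2) = 0.5565, d(taxon1,taxon3) = 0.5565, d(taxon2,taxon3) = 0.3041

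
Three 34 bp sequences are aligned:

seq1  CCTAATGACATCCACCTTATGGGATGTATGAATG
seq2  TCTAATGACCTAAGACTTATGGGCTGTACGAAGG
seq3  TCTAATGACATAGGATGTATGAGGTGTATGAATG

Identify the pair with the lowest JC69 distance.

seq2 and seq3

seq1–seq2: 9/34 differ, p = 0.265, d = 0.326.
seq1–seq3: 9/34 differ, p = 0.265, d = 0.326.
seq2–seq3: 8/34 differ, p = 0.235, d = 0.282.
The smallest distance is between seq2 and seq3.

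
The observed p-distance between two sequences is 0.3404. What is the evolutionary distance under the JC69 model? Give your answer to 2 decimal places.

0.45

d = −(3/4) ln(1 − 4p/3) = −0.75 ln(1 − 0.453867) = −0.75 ln(0.546133)
  = −0.75 × (-0.604893) = 0.453670 substitutions/site.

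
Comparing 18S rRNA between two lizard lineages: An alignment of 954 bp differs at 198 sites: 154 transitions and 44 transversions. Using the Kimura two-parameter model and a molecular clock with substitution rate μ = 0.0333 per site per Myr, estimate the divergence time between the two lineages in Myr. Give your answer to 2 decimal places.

P = 154/954 ≈ 0.161426 and Q = 44/954 ≈ 0.046122.
Under the Kimura two-parameter model, d = −½ ln(1 − 2P − Q) − ¼ ln(1 − 2Q).
1 − 2P − Q = 0.631026, giving −½ ln(0.631026) = 0.230204.
1 − 2Q = 0.907756, giving −¼ ln(0.907756) = 0.024195.
d = 0.230204 + 0.024195 = 0.254399.
Under a molecular clock d = 2μt, so t = d/(2μ) = 0.254399 / (2 × 0.0333) = 3.82 Myr.

3.82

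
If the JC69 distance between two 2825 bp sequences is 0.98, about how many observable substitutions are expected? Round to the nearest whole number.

1545

Invert JC69: p = (3/4)(1 − e^(−4d/3)) = 0.75 × (1 − e^(-1.306667)) = 0.75 × (1 − 0.270721) = 0.546959.
Expected differing sites = pL ≈ 0.546959 × 2825 = 1545.159175 ≈ 1545.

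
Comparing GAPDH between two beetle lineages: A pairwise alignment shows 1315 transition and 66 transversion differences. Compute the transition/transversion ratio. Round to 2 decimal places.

R = 1315/66 = 19.924242… ≈ 19.92 (to 2 d.p.).

19.92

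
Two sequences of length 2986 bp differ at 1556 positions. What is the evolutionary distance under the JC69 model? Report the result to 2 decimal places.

p = 1556/2986 ≈ 0.521098.
d = −(3/4) ln(1 − 4p/3) = −0.75 ln(1 − 0.694797) = −0.75 ln(0.305203)
  = −0.75 × (-1.186778) = 0.890084 substitutions/site.

0.89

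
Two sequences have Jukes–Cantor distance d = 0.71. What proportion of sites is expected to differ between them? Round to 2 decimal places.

p = (3/4)(1 − e^(−4d/3)) = 0.75 × (1 − e^(-0.946667)) = 0.75 × (1 − 0.388032) = 0.458976.

0.46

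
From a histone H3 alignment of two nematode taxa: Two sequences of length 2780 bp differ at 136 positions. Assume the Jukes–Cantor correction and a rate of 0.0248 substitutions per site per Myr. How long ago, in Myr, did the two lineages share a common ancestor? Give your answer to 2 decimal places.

1.02

p = 136/2780 ≈ 0.048921.
d = −(3/4) ln(1 − 4p/3) = −0.75 ln(1 − 0.065228) = −0.75 ln(0.934772)
  = −0.75 × (-0.067453) = 0.050590 substitutions/site.
Under a molecular clock d = 2μt, so t = d/(2μ) = 0.050590 / (2 × 0.0248) = 1.02 Myr.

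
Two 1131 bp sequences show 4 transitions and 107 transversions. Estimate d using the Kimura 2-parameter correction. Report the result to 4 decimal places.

P = 4/1131 ≈ 0.003537 and Q = 107/1131 ≈ 0.094607.
Under the Kimura two-parameter model, d = −½ ln(1 − 2P − Q) − ¼ ln(1 − 2Q).
1 − 2P − Q = 0.898319, giving −½ ln(0.898319) = 0.053615.
1 − 2Q = 0.810786, giving −¼ ln(0.810786) = 0.052438.
d = 0.053615 + 0.052438 = 0.106053.

0.1061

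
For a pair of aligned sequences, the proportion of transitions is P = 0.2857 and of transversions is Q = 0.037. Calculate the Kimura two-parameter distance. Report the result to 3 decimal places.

Under the Kimura two-parameter model, d = −½ ln(1 − 2P − Q) − ¼ ln(1 − 2Q).
1 − 2P − Q = 0.3916, giving −½ ln(0.3916) = 0.468757.
1 − 2Q = 0.926, giving −¼ ln(0.926) = 0.019220.
d = 0.468757 + 0.019220 = 0.487977.

0.488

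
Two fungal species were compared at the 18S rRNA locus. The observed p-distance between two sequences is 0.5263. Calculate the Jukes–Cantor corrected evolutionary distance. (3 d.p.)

d = −(3/4) ln(1 − 4p/3) = −0.75 ln(1 − 0.701733) = −0.75 ln(0.298267)
  = −0.75 × (-1.209766) = 0.907325 substitutions/site.

0.907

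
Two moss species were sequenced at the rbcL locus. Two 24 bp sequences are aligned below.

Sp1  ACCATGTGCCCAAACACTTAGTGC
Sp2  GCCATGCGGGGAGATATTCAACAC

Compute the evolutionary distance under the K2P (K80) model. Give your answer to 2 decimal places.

1.11

Of 24 sites, 9 differences are transitions and 3 are transversions, so P = 9/24 = 0.375 and Q = 3/24 = 0.125.
Under the Kimura two-parameter model, d = −½ ln(1 − 2P − Q) − ¼ ln(1 − 2Q).
1 − 2P − Q = 0.125, giving −½ ln(0.125) = 1.039721.
1 − 2Q = 0.75, giving −¼ ln(0.75) = 0.071921.
d = 1.039721 + 0.071921 = 1.111642.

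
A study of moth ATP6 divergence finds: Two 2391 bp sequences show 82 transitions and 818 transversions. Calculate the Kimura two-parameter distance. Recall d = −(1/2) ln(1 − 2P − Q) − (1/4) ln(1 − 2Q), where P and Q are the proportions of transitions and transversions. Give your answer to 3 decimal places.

0.553

P = 82/2391 ≈ 0.034295 and Q = 818/2391 ≈ 0.342116.
Under the Kimura two-parameter model, d = −½ ln(1 − 2P − Q) − ¼ ln(1 − 2Q).
1 − 2P − Q = 0.589294, giving −½ ln(0.589294) = 0.264415.
1 − 2Q = 0.315768, giving −¼ ln(0.315768) = 0.288187.
d = 0.264415 + 0.288187 = 0.552602.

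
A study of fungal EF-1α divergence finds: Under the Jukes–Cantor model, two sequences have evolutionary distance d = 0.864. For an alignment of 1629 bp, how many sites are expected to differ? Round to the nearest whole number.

836

Invert JC69: p = (3/4)(1 − e^(−4d/3)) = 0.75 × (1 − e^(-1.152)) = 0.75 × (1 − 0.316004) = 0.512997.
Expected differing sites = pL ≈ 0.512997 × 1629 = 835.672113 ≈ 836.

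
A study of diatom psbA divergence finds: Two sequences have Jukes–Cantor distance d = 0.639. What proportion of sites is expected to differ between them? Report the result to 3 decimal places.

p = (3/4)(1 − e^(−4d/3)) = 0.75 × (1 − e^(-0.852)) = 0.75 × (1 − 0.426561) = 0.430079.

0.430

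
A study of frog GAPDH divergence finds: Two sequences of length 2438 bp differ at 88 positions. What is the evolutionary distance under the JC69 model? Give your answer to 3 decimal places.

p = 88/2438 ≈ 0.036095.
d = −(3/4) ln(1 − 4p/3) = −0.75 ln(1 − 0.048127) = −0.75 ln(0.951873)
  = −0.75 × (-0.049324) = 0.036993 substitutions/site.

0.037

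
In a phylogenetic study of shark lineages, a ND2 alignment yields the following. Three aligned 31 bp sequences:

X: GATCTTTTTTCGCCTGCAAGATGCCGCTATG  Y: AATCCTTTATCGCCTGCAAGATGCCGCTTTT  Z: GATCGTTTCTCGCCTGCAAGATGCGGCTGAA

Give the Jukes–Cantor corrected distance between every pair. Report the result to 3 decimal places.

X–Y: 5/31 sites differ → p ≈ 0.16129, d = −0.75 ln(1 − 0.215053) = 0.181604 ≈ 0.182.
X–Z: 6/31 sites differ → p ≈ 0.193548, d = −0.75 ln(1 − 0.258064) = 0.223869 ≈ 0.224.
Y–Z: 7/31 sites differ → p ≈ 0.225806, d = −0.75 ln(1 − 0.301075) = 0.268659 ≈ 0.269.

d(X,Y) = 0.182, d(X,Z) = 0.224, d(Y,Z) = 0.269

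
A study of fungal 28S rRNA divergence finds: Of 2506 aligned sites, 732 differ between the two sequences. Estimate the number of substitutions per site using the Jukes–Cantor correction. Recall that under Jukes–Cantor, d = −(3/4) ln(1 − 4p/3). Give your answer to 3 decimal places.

0.370

p = 732/2506 ≈ 0.292099.
d = −(3/4) ln(1 − 4p/3) = −0.75 ln(1 − 0.389465) = −0.75 ln(0.610535)
  = −0.75 × (-0.493420) = 0.370065 substitutions/site.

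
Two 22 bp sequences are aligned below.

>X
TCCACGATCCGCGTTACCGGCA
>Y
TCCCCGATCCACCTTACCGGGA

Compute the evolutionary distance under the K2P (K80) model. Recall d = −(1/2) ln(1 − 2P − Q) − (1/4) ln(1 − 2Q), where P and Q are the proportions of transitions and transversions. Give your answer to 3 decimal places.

0.209

Of 22 sites, 1 differences are transitions and 3 are transversions, so P = 1/22 ≈ 0.045455 and Q = 3/22 ≈ 0.136364.
Under the Kimura two-parameter model, d = −½ ln(1 − 2P − Q) − ¼ ln(1 − 2Q).
1 − 2P − Q = 0.772726, giving −½ ln(0.772726) = 0.128915.
1 − 2Q = 0.727272, giving −¼ ln(0.727272) = 0.079614.
d = 0.128915 + 0.079614 = 0.208529.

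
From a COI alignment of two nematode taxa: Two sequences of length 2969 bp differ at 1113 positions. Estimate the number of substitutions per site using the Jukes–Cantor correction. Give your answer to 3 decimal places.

p = 1113/2969 ≈ 0.374874.
d = −(3/4) ln(1 − 4p/3) = −0.75 ln(1 − 0.499832) = −0.75 ln(0.500168)
  = −0.75 × (-0.692811) = 0.519608 substitutions/site.

0.520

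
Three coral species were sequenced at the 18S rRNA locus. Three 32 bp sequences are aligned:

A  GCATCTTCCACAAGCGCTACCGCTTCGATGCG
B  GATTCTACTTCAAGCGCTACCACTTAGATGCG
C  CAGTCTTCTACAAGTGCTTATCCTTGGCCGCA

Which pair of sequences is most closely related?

A and B

A–B: 7/32 differ, p = 0.219, d = 0.259.
A–C: 13/32 differ, p = 0.406, d = 0.585.
B–C: 13/32 differ, p = 0.406, d = 0.585.
The smallest distance is between A and B.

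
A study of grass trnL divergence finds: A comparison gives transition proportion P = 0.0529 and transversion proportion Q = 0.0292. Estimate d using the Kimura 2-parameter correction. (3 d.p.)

0.088

Under the Kimura two-parameter model, d = −½ ln(1 − 2P − Q) − ¼ ln(1 − 2Q).
1 − 2P − Q = 0.865, giving −½ ln(0.865) = 0.072513.
1 − 2Q = 0.9416, giving −¼ ln(0.9416) = 0.015044.
d = 0.072513 + 0.015044 = 0.087557.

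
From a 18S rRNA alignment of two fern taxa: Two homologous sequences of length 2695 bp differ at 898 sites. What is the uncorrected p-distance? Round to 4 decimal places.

0.3332

p = 898/2695 = 0.333209… ≈ 0.3332 (to 4 d.p.).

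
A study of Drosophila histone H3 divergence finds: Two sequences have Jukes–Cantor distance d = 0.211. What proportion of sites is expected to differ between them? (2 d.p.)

p = (3/4)(1 − e^(−4d/3)) = 0.75 × (1 − e^(-0.281333)) = 0.75 × (1 − 0.754777) = 0.183917.

0.18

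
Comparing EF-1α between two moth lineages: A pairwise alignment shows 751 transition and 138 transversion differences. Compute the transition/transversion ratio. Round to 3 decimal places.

5.442

R = 751/138 = 5.442028… ≈ 5.442 (to 3 d.p.).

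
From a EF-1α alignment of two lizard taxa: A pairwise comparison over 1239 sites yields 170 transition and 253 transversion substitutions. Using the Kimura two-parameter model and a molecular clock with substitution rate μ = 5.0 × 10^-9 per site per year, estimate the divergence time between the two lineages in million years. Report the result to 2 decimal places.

P = 170/1239 ≈ 0.137207 and Q = 253/1239 ≈ 0.204197.
Under the Kimura two-parameter model, d = −½ ln(1 − 2P − Q) − ¼ ln(1 − 2Q).
1 − 2P − Q = 0.521389, giving −½ ln(0.521389) = 0.325629.
1 − 2Q = 0.591606, giving −¼ ln(0.591606) = 0.131229.
d = 0.325629 + 0.131229 = 0.456858.
Under a molecular clock d = 2μt, so t = d/(2μ) = 0.456858 / (2 × 5.0 × 10^-9) = 45.69 million years.

45.69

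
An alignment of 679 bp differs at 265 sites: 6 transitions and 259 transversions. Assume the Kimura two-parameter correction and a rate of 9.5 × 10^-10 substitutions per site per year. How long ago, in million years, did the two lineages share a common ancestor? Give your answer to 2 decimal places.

323.41

P = 6/679 ≈ 0.008837 and Q = 259/679 ≈ 0.381443.
Under the Kimura two-parameter model, d = −½ ln(1 − 2P − Q) − ¼ ln(1 − 2Q).
1 − 2P − Q = 0.600883, giving −½ ln(0.600883) = 0.254678.
1 − 2Q = 0.237114, giving −¼ ln(0.237114) = 0.359804.
d = 0.254678 + 0.359804 = 0.614482.
Under a molecular clock d = 2μt, so t = d/(2μ) = 0.614482 / (2 × 9.5 × 10^-10) = 323.41 million years.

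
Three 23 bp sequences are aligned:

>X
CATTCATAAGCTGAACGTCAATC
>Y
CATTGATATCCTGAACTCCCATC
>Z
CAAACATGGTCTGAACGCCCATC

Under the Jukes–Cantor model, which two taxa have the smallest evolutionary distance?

X and Y

X–Y: 6/23 differ, p = 0.261, d = 0.321.
X–Z: 7/23 differ, p = 0.304, d = 0.390.
Y–Z: 7/23 differ, p = 0.304, d = 0.390.
The smallest distance is between X and Y.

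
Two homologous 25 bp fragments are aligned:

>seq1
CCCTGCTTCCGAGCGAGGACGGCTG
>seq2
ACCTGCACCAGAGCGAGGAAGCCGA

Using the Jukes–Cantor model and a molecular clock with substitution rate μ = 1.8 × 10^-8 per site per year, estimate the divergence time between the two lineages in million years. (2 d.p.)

11.59

The sequences differ at 8 of 25 sites (1, 7, 8, 10, 20, 22, 24, 25), so p = 8/25 = 0.32.
d = −(3/4) ln(1 − 4p/3) = −0.75 ln(1 − 0.426667) = −0.75 ln(0.573333)
  = −0.75 × (-0.556289) = 0.417217 substitutions/site.
Under a molecular clock d = 2μt, so t = d/(2μ) = 0.417217 / (2 × 1.8 × 10^-8) = 11.59 million years.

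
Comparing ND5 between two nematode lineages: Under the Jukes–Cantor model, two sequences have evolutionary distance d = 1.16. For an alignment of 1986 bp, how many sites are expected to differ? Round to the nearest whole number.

1172

Invert JC69: p = (3/4)(1 − e^(−4d/3)) = 0.75 × (1 − e^(-1.546667)) = 0.75 × (1 − 0.212957) = 0.590282.
Expected differing sites = pL ≈ 0.590282 × 1986 = 1172.300052 ≈ 1172.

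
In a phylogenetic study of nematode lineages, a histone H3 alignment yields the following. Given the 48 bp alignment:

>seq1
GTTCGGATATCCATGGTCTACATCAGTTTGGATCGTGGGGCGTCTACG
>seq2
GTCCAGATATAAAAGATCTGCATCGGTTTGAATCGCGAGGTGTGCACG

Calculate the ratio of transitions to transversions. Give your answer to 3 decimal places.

Transitions are A↔G and C↔T; transversions are all other mismatches.
Transitions: 10. Transversions: 4.
R = 10/4 = 2.500.

2.500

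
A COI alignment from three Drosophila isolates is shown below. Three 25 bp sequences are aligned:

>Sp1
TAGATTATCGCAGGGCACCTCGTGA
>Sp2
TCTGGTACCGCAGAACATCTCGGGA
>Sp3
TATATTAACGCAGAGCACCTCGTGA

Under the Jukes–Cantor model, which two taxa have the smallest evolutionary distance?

Sp1–Sp2: 9/25 differ, p = 0.360, d = 0.490.
Sp1–Sp3: 3/25 differ, p = 0.120, d = 0.131.
Sp2–Sp3: 7/25 differ, p = 0.280, d = 0.351.
The smallest distance is between Sp1 and Sp3.

Sp1 and Sp3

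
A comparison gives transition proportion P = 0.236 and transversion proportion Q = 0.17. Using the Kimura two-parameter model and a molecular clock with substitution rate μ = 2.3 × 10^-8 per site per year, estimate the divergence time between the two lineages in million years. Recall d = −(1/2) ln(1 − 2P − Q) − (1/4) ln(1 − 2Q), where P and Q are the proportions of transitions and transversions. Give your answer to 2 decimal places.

Under the Kimura two-parameter model, d = −½ ln(1 − 2P − Q) − ¼ ln(1 − 2Q).
1 − 2P − Q = 0.358, giving −½ ln(0.358) = 0.513611.
1 − 2Q = 0.66, giving −¼ ln(0.66) = 0.103879.
d = 0.513611 + 0.103879 = 0.617490.
Under a molecular clock d = 2μt, so t = d/(2μ) = 0.617490 / (2 × 2.3 × 10^-8) = 13.42 million years.

13.42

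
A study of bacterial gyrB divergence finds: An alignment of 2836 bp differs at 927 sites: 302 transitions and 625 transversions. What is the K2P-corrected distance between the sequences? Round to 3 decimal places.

P = 302/2836 ≈ 0.106488 and Q = 625/2836 ≈ 0.220381.
Under the Kimura two-parameter model, d = −½ ln(1 − 2P − Q) − ¼ ln(1 − 2Q).
1 − 2P − Q = 0.566643, giving −½ ln(0.566643) = 0.284013.
1 − 2Q = 0.559238, giving −¼ ln(0.559238) = 0.145295.
d = 0.284013 + 0.145295 = 0.429308.

0.429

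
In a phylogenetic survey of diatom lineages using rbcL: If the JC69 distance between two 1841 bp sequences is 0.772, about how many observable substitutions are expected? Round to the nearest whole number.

Invert JC69: p = (3/4)(1 − e^(−4d/3)) = 0.75 × (1 − e^(-1.029333)) = 0.75 × (1 − 0.357245) = 0.482066.
Expected differing sites = pL ≈ 0.482066 × 1841 = 887.483506 ≈ 887.

887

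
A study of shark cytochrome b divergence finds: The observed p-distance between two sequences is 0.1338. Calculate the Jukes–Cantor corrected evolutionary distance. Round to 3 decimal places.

d = −(3/4) ln(1 − 4p/3) = −0.75 ln(1 − 0.1784) = −0.75 ln(0.8216)
  = −0.75 × (-0.196502) = 0.147377 substitutions/site.

0.147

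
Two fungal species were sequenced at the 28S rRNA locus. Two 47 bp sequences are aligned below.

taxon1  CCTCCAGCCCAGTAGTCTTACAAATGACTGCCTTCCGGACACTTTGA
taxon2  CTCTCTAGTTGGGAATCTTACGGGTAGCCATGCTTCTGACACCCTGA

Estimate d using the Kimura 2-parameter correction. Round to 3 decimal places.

Of 47 sites, 20 differences are transitions and 5 are transversions, so P = 20/47 ≈ 0.425532 and Q = 5/47 ≈ 0.106383.
Under the Kimura two-parameter model, d = −½ ln(1 − 2P − Q) − ¼ ln(1 − 2Q).
1 − 2P − Q = 0.042553, giving −½ ln(0.042553) = 1.578502.
1 − 2Q = 0.787234, giving −¼ ln(0.787234) = 0.059807.
d = 1.578502 + 0.059807 = 1.638309.

1.638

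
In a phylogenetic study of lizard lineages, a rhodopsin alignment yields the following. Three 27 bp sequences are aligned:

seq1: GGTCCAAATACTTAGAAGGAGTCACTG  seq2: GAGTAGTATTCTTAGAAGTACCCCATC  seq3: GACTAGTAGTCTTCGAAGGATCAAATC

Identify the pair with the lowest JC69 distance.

seq1–seq2: 13/27 differ, p = 0.481, d = 0.770.
seq1–seq3: 14/27 differ, p = 0.519, d = 0.882.
seq2–seq3: 7/27 differ, p = 0.259, d = 0.318.
The smallest distance is between seq2 and seq3.

seq2 and seq3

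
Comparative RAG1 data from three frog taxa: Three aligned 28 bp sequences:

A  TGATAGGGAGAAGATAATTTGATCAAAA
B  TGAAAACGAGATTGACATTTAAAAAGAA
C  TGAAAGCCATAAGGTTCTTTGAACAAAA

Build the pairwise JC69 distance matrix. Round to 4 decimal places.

d(A,B) = 0.6355, d(A,C) = 0.3597, d(B,C) = 0.5565

A–B: 12/28 sites differ → p ≈ 0.428571, d = −0.75 ln(1 − 0.571428) = 0.635472 ≈ 0.6355.
A–C: 8/28 sites differ → p ≈ 0.285714, d = −0.75 ln(1 − 0.380952) = 0.359679 ≈ 0.3597.
B–C: 11/28 sites differ → p ≈ 0.392857, d = −0.75 ln(1 − 0.523809) = 0.556452 ≈ 0.5565.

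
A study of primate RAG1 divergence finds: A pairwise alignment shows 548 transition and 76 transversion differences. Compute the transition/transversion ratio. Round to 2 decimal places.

7.21

R = 548/76 = 7.210526… ≈ 7.21 (to 2 d.p.).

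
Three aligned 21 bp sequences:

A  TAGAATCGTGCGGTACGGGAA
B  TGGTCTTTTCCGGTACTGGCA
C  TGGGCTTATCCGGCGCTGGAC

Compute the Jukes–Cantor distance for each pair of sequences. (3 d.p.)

A–B: 8/21 sites differ → p ≈ 0.380952, d = −0.75 ln(1 − 0.507936) = 0.531860 ≈ 0.532.
A–C: 10/21 sites differ → p ≈ 0.47619, d = −0.75 ln(1 − 0.63492) = 0.755729 ≈ 0.756.
B–C: 6/21 sites differ → p ≈ 0.285714, d = −0.75 ln(1 − 0.380952) = 0.359679 ≈ 0.360.

d(A,B) = 0.532, d(A,C) = 0.756, d(B,C) = 0.360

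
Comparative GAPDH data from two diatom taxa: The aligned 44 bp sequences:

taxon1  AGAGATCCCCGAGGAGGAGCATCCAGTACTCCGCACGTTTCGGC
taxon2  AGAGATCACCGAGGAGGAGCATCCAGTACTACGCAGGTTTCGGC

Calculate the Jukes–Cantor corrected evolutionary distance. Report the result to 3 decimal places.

0.071

The sequences differ at 3 of 44 sites (8, 31, 36), so p = 3/44 ≈ 0.068182.
d = −(3/4) ln(1 − 4p/3) = −0.75 ln(1 − 0.090909) = −0.75 ln(0.909091)
  = −0.75 × (-0.095310) = 0.071483 substitutions/site.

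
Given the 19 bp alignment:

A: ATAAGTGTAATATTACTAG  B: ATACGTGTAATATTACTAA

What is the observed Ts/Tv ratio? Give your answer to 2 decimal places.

1.00

Transitions are A↔G and C↔T; transversions are all other mismatches.
Transitions: 1. Transversions: 1.
R = 1/1 = 1.00.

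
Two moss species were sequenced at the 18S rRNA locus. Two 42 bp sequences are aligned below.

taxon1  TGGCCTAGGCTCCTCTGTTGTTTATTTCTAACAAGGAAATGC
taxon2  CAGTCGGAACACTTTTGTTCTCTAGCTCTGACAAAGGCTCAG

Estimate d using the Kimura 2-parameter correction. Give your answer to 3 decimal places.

Of 42 sites, 15 differences are transitions and 7 are transversions, so P = 15/42 ≈ 0.357143 and Q = 7/42 ≈ 0.166667.
Under the Kimura two-parameter model, d = −½ ln(1 − 2P − Q) − ¼ ln(1 − 2Q).
1 − 2P − Q = 0.119047, giving −½ ln(0.119047) = 1.064118.
1 − 2Q = 0.666666, giving −¼ ln(0.666666) = 0.101367.
d = 1.064118 + 0.101367 = 1.165485.

1.165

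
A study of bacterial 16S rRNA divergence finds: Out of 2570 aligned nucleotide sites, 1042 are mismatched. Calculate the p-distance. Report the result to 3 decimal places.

0.405

p = 1042/2570 = 0.405447… ≈ 0.405 (to 3 d.p.).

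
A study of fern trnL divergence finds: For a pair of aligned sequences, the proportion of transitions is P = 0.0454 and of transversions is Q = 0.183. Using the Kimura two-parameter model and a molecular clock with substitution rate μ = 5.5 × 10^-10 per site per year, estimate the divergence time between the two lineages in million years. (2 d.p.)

248.99

Under the Kimura two-parameter model, d = −½ ln(1 − 2P − Q) − ¼ ln(1 − 2Q).
1 − 2P − Q = 0.7262, giving −½ ln(0.7262) = 0.159965.
1 − 2Q = 0.634, giving −¼ ln(0.634) = 0.113927.
d = 0.159965 + 0.113927 = 0.273892.
Under a molecular clock d = 2μt, so t = d/(2μ) = 0.273892 / (2 × 5.5 × 10^-10) = 248.99 million years.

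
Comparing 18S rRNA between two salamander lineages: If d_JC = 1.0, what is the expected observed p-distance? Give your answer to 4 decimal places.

0.5523

p = (3/4)(1 − e^(−4d/3)) = 0.75 × (1 − e^(-1.333333)) = 0.75 × (1 − 0.263597) = 0.552302.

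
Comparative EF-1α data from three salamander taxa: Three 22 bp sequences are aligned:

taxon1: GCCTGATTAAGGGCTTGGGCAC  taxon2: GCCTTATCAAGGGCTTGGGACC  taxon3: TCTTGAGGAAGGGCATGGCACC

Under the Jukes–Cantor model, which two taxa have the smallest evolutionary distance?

taxon1–taxon2: 4/22 differ, p = 0.182, d = 0.208.
taxon1–taxon3: 8/22 differ, p = 0.364, d = 0.497.
taxon2–taxon3: 7/22 differ, p = 0.318, d = 0.414.
The smallest distance is between taxon1 and taxon2.

taxon1 and taxon2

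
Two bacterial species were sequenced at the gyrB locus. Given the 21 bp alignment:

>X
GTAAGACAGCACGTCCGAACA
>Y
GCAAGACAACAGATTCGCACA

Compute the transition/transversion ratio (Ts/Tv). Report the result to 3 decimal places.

2.000

Transitions are A↔G and C↔T; transversions are all other mismatches.
Transitions: 4. Transversions: 2.
R = 4/2 = 2.000.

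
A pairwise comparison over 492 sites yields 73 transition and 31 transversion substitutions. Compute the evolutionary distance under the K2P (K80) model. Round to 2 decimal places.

0.26

P = 73/492 ≈ 0.148374 and Q = 31/492 ≈ 0.063008.
Under the Kimura two-parameter model, d = −½ ln(1 − 2P − Q) − ¼ ln(1 − 2Q).
1 − 2P − Q = 0.640244, giving −½ ln(0.640244) = 0.222953.
1 − 2Q = 0.873984, giving −¼ ln(0.873984) = 0.033673.
d = 0.222953 + 0.033673 = 0.256626.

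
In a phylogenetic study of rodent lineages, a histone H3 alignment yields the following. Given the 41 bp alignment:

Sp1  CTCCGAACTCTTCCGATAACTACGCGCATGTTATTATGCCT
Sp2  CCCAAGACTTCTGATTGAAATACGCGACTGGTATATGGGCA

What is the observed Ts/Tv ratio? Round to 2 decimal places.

0.33

Transitions are A↔G and C↔T; transversions are all other mismatches.
Transitions: 5. Transversions: 15.
R = 5/15 = 0.333333… ≈ 0.33 (to 2 d.p.).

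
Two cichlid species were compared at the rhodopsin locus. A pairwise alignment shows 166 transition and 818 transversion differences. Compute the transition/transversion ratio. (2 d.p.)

R = 166/818 = 0.202933… ≈ 0.20 (to 2 d.p.).

0.20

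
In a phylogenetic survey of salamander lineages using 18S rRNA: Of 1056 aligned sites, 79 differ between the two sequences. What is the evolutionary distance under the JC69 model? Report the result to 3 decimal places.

p = 79/1056 ≈ 0.074811.
d = −(3/4) ln(1 − 4p/3) = −0.75 ln(1 − 0.099748) = −0.75 ln(0.900252)
  = −0.75 × (-0.105081) = 0.078811 substitutions/site.

0.079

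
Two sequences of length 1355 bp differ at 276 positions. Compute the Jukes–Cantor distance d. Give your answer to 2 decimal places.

0.24

p = 276/1355 ≈ 0.20369.
d = −(3/4) ln(1 − 4p/3) = −0.75 ln(1 − 0.271587) = −0.75 ln(0.728413)
  = −0.75 × (-0.316887) = 0.237665 substitutions/site.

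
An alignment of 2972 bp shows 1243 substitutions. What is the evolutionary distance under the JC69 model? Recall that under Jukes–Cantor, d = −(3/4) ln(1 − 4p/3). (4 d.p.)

p = 1243/2972 ≈ 0.418237.
d = −(3/4) ln(1 − 4p/3) = −0.75 ln(1 − 0.557649) = −0.75 ln(0.442351)
  = −0.75 × (-0.815652) = 0.611739 substitutions/site.

0.6117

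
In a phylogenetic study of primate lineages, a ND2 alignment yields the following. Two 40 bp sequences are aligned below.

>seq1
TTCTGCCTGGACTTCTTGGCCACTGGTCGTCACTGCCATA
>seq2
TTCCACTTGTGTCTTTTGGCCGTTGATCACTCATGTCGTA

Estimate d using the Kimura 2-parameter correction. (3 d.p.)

Of 40 sites, 15 differences are transitions and 3 are transversions, so P = 15/40 = 0.375 and Q = 3/40 = 0.075.
Under the Kimura two-parameter model, d = −½ ln(1 − 2P − Q) − ¼ ln(1 − 2Q).
1 − 2P − Q = 0.175, giving −½ ln(0.175) = 0.871485.
1 − 2Q = 0.85, giving −¼ ln(0.85) = 0.040630.
d = 0.871485 + 0.040630 = 0.912115.

0.912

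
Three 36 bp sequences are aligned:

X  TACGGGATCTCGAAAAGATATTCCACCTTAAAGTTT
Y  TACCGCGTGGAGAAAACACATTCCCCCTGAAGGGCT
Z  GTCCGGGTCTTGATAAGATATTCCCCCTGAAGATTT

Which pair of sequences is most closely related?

X–Y: 13/36 differ, p = 0.361, d = 0.493.
X–Z: 10/36 differ, p = 0.278, d = 0.347.
Y–Z: 12/36 differ, p = 0.333, d = 0.441.
The smallest distance is between X and Z.

X and Z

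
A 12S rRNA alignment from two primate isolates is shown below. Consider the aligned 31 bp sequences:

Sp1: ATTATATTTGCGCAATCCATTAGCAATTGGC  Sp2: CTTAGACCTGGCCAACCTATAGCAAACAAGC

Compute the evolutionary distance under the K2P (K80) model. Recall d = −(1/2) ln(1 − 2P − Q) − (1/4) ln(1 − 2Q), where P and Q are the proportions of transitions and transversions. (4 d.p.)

Of 31 sites, 7 differences are transitions and 8 are transversions, so P = 7/31 ≈ 0.225806 and Q = 8/31 ≈ 0.258065.
Under the Kimura two-parameter model, d = −½ ln(1 − 2P − Q) − ¼ ln(1 − 2Q).
1 − 2P − Q = 0.290323, giving −½ ln(0.290323) = 0.618381.
1 − 2Q = 0.48387, giving −¼ ln(0.48387) = 0.181485.
d = 0.618381 + 0.181485 = 0.799866.

0.7999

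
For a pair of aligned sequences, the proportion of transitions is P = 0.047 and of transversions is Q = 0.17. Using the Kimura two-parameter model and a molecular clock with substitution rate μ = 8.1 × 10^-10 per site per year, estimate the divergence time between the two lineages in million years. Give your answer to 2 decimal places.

Under the Kimura two-parameter model, d = −½ ln(1 − 2P − Q) − ¼ ln(1 − 2Q).
1 − 2P − Q = 0.736, giving −½ ln(0.736) = 0.153263.
1 − 2Q = 0.66, giving −¼ ln(0.66) = 0.103879.
d = 0.153263 + 0.103879 = 0.257142.
Under a molecular clock d = 2μt, so t = d/(2μ) = 0.257142 / (2 × 8.1 × 10^-10) = 158.73 million years.

158.73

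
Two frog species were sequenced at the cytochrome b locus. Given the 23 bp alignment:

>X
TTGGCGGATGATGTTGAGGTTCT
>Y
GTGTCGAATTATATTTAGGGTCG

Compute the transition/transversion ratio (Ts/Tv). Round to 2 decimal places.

0.33

Transitions are A↔G and C↔T; transversions are all other mismatches.
Transitions: 2. Transversions: 6.
R = 2/6 = 0.333333… ≈ 0.33 (to 2 d.p.).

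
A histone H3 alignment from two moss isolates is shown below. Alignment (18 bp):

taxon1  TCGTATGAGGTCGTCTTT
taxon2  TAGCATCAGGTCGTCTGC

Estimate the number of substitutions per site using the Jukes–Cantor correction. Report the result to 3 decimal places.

0.347

The sequences differ at 5 of 18 sites (2, 4, 7, 17, 18), so p = 5/18 ≈ 0.277778.
d = −(3/4) ln(1 − 4p/3) = −0.75 ln(1 − 0.370371) = −0.75 ln(0.629629)
  = −0.75 × (-0.462625) = 0.346969 substitutions/site.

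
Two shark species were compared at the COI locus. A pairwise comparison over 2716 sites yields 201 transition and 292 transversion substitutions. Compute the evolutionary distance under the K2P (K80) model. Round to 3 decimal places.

P = 201/2716 ≈ 0.074006 and Q = 292/2716 ≈ 0.107511.
Under the Kimura two-parameter model, d = −½ ln(1 − 2P − Q) − ¼ ln(1 − 2Q).
1 − 2P − Q = 0.744477, giving −½ ln(0.744477) = 0.147537.
1 − 2Q = 0.784978, giving −¼ ln(0.784978) = 0.060525.
d = 0.147537 + 0.060525 = 0.208062.

0.208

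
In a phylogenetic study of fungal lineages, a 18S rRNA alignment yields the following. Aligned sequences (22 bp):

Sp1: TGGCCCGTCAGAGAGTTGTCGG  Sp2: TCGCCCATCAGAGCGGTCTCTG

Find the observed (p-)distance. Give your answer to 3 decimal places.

The sequences differ at 6 of 22 positions (sites 2, 7, 14, 16, 18, 21).
p = 6/22 = 0.272727… ≈ 0.273 (to 3 d.p.).

0.273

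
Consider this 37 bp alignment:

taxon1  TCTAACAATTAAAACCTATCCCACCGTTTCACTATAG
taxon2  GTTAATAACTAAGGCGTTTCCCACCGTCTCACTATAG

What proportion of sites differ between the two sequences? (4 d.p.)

0.2432

The sequences differ at 9 of 37 positions (sites 1, 2, 6, 9, 13, 14, 16, 18, 28).
p = 9/37 = 0.243243… ≈ 0.2432 (to 4 d.p.).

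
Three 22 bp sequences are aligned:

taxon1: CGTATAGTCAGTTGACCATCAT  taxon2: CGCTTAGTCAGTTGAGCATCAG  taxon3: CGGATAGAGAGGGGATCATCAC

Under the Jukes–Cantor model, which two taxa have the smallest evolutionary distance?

taxon1 and taxon2

taxon1–taxon2: 4/22 differ, p = 0.182, d = 0.208.
taxon1–taxon3: 7/22 differ, p = 0.318, d = 0.414.
taxon2–taxon3: 8/22 differ, p = 0.364, d = 0.497.
The smallest distance is between taxon1 and taxon2.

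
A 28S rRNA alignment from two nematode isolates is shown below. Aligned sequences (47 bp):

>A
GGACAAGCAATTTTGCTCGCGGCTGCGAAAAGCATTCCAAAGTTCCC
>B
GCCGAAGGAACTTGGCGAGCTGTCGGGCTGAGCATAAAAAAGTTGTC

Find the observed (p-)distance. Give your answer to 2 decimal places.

The sequences differ at 20 of 47 positions.
p = 20/47 = 0.425531… ≈ 0.43 (to 2 d.p.).

0.43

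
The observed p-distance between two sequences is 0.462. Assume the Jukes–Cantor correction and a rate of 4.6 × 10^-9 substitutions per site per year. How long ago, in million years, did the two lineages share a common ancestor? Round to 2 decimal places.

d = −(3/4) ln(1 − 4p/3) = −0.75 ln(1 − 0.616) = −0.75 ln(0.384)
  = −0.75 × (-0.957113) = 0.717835 substitutions/site.
Under a molecular clock d = 2μt, so t = d/(2μ) = 0.717835 / (2 × 4.6 × 10^-9) = 78.03 million years.

78.03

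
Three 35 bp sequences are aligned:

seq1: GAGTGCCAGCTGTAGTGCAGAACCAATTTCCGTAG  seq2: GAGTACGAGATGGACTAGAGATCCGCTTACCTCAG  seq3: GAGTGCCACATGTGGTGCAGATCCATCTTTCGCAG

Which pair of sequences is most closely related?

seq1 and seq3

seq1–seq2: 13/35 differ, p = 0.371, d = 0.513.
seq1–seq3: 8/35 differ, p = 0.229, d = 0.273.
seq2–seq3: 14/35 differ, p = 0.400, d = 0.572.
The smallest distance is between seq1 and seq3.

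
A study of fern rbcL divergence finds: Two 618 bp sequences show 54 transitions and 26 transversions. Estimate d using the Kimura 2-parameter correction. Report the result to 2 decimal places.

P = 54/618 ≈ 0.087379 and Q = 26/618 ≈ 0.042071.
Under the Kimura two-parameter model, d = −½ ln(1 − 2P − Q) − ¼ ln(1 − 2Q).
1 − 2P − Q = 0.783171, giving −½ ln(0.783171) = 0.122202.
1 − 2Q = 0.915858, giving −¼ ln(0.915858) = 0.021973.
d = 0.122202 + 0.021973 = 0.144175.

0.14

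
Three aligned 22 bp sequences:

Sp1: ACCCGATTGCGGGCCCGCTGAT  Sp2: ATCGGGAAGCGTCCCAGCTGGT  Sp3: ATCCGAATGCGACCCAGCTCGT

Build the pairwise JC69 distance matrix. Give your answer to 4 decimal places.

Sp1–Sp2: 9/22 sites differ → p ≈ 0.409091, d = −0.75 ln(1 − 0.545455) = 0.591344 ≈ 0.5913.
Sp1–Sp3: 7/22 sites differ → p ≈ 0.318182, d = −0.75 ln(1 − 0.424243) = 0.414052 ≈ 0.4141.
Sp2–Sp3: 5/22 sites differ → p ≈ 0.227273, d = −0.75 ln(1 − 0.303031) = 0.270761 ≈ 0.2708.

d(Sp1,Sp2) = 0.5913, d(Sp1,Sp3) = 0.4141, d(Sp2,Sp3) = 0.2708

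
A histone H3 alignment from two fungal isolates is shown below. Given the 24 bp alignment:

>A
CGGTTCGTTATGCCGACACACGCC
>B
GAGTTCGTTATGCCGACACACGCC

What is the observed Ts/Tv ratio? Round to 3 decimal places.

Transitions are A↔G and C↔T; transversions are all other mismatches.
Transitions: 1. Transversions: 1.
R = 1/1 = 1.000.

1.000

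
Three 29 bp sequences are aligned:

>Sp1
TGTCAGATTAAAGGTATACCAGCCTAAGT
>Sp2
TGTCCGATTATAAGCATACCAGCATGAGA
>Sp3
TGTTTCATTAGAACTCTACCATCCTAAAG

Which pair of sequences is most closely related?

Sp1 and Sp2

Sp1–Sp2: 7/29 differ, p = 0.241, d = 0.291.
Sp1–Sp3: 10/29 differ, p = 0.345, d = 0.462.
Sp2–Sp3: 12/29 differ, p = 0.414, d = 0.602.
The smallest distance is between Sp1 and Sp2.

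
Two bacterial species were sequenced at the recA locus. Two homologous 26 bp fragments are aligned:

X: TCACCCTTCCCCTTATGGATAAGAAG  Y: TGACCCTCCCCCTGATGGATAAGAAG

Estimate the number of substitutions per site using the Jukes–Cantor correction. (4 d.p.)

The sequences differ at 3 of 26 sites (2, 8, 14), so p = 3/26 ≈ 0.115385.
d = −(3/4) ln(1 − 4p/3) = −0.75 ln(1 − 0.153847) = −0.75 ln(0.846153)
  = −0.75 × (-0.167055) = 0.125291 substitutions/site.

0.1253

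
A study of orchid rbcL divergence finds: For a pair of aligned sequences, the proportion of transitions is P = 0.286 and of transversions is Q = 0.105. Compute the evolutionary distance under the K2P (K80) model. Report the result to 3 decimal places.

0.624

Under the Kimura two-parameter model, d = −½ ln(1 − 2P − Q) − ¼ ln(1 − 2Q).
1 − 2P − Q = 0.323, giving −½ ln(0.323) = 0.565051.
1 − 2Q = 0.79, giving −¼ ln(0.79) = 0.058931.
d = 0.565051 + 0.058931 = 0.623982.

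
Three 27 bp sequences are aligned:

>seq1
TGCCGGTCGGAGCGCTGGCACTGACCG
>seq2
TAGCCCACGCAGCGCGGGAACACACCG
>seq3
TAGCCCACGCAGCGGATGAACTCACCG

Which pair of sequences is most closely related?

seq2 and seq3

seq1–seq2: 10/27 differ, p = 0.370, d = 0.511.
seq1–seq3: 11/27 differ, p = 0.407, d = 0.588.
seq2–seq3: 4/27 differ, p = 0.148, d = 0.165.
The smallest distance is between seq2 and seq3.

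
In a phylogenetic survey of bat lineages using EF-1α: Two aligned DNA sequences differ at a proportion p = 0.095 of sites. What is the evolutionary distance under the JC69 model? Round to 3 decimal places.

d = −(3/4) ln(1 − 4p/3) = −0.75 ln(1 − 0.126667) = −0.75 ln(0.873333)
  = −0.75 × (-0.135438) = 0.101579 substitutions/site.

0.102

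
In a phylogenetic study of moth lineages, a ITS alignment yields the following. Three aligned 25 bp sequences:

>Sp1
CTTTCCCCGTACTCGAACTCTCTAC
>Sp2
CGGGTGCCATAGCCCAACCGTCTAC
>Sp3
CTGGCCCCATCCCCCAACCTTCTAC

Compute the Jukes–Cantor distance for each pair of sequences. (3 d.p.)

Sp1–Sp2: 11/25 sites differ → p = 0.44, d = −0.75 ln(1 − 0.586667) = 0.662626 ≈ 0.663.
Sp1–Sp3: 8/25 sites differ → p = 0.32, d = −0.75 ln(1 − 0.426667) = 0.417216 ≈ 0.417.
Sp2–Sp3: 6/25 sites differ → p = 0.24, d = −0.75 ln(1 − 0.32) = 0.289247 ≈ 0.289.

d(Sp1,Sp2) = 0.663, d(Sp1,Sp3) = 0.417, d(Sp2,Sp3) = 0.289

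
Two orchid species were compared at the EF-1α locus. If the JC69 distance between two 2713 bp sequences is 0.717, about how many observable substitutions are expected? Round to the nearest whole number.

Invert JC69: p = (3/4)(1 − e^(−4d/3)) = 0.75 × (1 − e^(-0.956)) = 0.75 × (1 − 0.384428) = 0.461679.
Expected differing sites = pL ≈ 0.461679 × 2713 = 1252.535127 ≈ 1253.

1253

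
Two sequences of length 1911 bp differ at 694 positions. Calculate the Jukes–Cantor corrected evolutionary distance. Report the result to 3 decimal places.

p = 694/1911 ≈ 0.363161.
d = −(3/4) ln(1 − 4p/3) = −0.75 ln(1 − 0.484215) = −0.75 ln(0.515785)
  = −0.75 × (-0.662065) = 0.496549 substitutions/site.

0.497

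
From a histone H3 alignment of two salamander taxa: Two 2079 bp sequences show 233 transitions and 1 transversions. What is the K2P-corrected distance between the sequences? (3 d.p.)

P = 233/2079 ≈ 0.112073 and Q = 1/2079 ≈ 0.000481.
Under the Kimura two-parameter model, d = −½ ln(1 − 2P − Q) − ¼ ln(1 − 2Q).
1 − 2P − Q = 0.775373, giving −½ ln(0.775373) = 0.127206.
1 − 2Q = 0.999038, giving −¼ ln(0.999038) = 0.000241.
d = 0.127206 + 0.000241 = 0.127447.

0.127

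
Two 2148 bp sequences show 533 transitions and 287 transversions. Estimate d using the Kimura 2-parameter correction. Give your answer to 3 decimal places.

0.575

P = 533/2148 ≈ 0.248138 and Q = 287/2148 ≈ 0.133613.
Under the Kimura two-parameter model, d = −½ ln(1 − 2P − Q) − ¼ ln(1 − 2Q).
1 − 2P − Q = 0.370111, giving −½ ln(0.370111) = 0.496976.
1 − 2Q = 0.732774, giving −¼ ln(0.732774) = 0.077729.
d = 0.496976 + 0.077729 = 0.574705.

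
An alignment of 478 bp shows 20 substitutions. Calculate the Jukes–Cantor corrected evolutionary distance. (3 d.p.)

0.043

p = 20/478 ≈ 0.041841.
d = −(3/4) ln(1 − 4p/3) = −0.75 ln(1 − 0.055788) = −0.75 ln(0.944212)
  = −0.75 × (-0.057405) = 0.043054 substitutions/site.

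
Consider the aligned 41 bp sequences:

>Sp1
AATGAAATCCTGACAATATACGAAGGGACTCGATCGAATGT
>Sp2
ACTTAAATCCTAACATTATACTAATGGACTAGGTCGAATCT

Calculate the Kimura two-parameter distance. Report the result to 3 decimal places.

0.261

Of 41 sites, 2 differences are transitions and 7 are transversions, so P = 2/41 ≈ 0.04878 and Q = 7/41 ≈ 0.170732.
Under the Kimura two-parameter model, d = −½ ln(1 − 2P − Q) − ¼ ln(1 − 2Q).
1 − 2P − Q = 0.731708, giving −½ ln(0.731708) = 0.156187.
1 − 2Q = 0.658536, giving −¼ ln(0.658536) = 0.104434.
d = 0.156187 + 0.104434 = 0.260621.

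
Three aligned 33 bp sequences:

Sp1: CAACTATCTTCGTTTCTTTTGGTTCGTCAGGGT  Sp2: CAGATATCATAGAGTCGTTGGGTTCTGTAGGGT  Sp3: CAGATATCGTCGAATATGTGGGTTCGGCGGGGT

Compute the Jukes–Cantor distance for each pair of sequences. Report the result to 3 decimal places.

d(Sp1,Sp2) = 0.441, d(Sp1,Sp3) = 0.388, d(Sp2,Sp3) = 0.339

Sp1–Sp2: 11/33 sites differ → p ≈ 0.333333, d = −0.75 ln(1 − 0.444444) = 0.440839 ≈ 0.441.
Sp1–Sp3: 10/33 sites differ → p ≈ 0.30303, d = −0.75 ln(1 − 0.40404) = 0.388186 ≈ 0.388.
Sp2–Sp3: 9/33 sites differ → p ≈ 0.272727, d = −0.75 ln(1 − 0.363636) = 0.338988 ≈ 0.339.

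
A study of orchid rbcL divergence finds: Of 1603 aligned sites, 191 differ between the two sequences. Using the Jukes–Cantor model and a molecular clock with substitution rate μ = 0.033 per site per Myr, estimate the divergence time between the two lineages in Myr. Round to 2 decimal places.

p = 191/1603 ≈ 0.119152.
d = −(3/4) ln(1 − 4p/3) = −0.75 ln(1 − 0.158869) = −0.75 ln(0.841131)
  = −0.75 × (-0.173008) = 0.129756 substitutions/site.
Under a molecular clock d = 2μt, so t = d/(2μ) = 0.129756 / (2 × 0.033) = 1.97 Myr.

1.97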